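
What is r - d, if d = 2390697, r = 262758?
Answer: -2127939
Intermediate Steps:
r - d = 262758 - 1*2390697 = 262758 - 2390697 = -2127939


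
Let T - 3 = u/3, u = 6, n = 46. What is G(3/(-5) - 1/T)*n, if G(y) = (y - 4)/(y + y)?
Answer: 138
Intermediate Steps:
T = 5 (T = 3 + 6/3 = 3 + 6*(⅓) = 3 + 2 = 5)
G(y) = (-4 + y)/(2*y) (G(y) = (-4 + y)/((2*y)) = (-4 + y)*(1/(2*y)) = (-4 + y)/(2*y))
G(3/(-5) - 1/T)*n = ((-4 + (3/(-5) - 1/5))/(2*(3/(-5) - 1/5)))*46 = ((-4 + (3*(-⅕) - 1*⅕))/(2*(3*(-⅕) - 1*⅕)))*46 = ((-4 + (-⅗ - ⅕))/(2*(-⅗ - ⅕)))*46 = ((-4 - ⅘)/(2*(-⅘)))*46 = ((½)*(-5/4)*(-24/5))*46 = 3*46 = 138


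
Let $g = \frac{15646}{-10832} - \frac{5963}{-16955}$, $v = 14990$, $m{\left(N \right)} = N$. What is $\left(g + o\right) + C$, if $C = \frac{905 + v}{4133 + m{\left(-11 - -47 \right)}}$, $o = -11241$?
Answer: $- \frac{391124940854623}{34802918120} \approx -11238.0$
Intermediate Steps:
$C = \frac{1445}{379}$ ($C = \frac{905 + 14990}{4133 - -36} = \frac{15895}{4133 + \left(-11 + 47\right)} = \frac{15895}{4133 + 36} = \frac{15895}{4169} = 15895 \cdot \frac{1}{4169} = \frac{1445}{379} \approx 3.8127$)
$g = - \frac{100343357}{91828280}$ ($g = 15646 \left(- \frac{1}{10832}\right) - - \frac{5963}{16955} = - \frac{7823}{5416} + \frac{5963}{16955} = - \frac{100343357}{91828280} \approx -1.0927$)
$\left(g + o\right) + C = \left(- \frac{100343357}{91828280} - 11241\right) + \frac{1445}{379} = - \frac{1032342038837}{91828280} + \frac{1445}{379} = - \frac{391124940854623}{34802918120}$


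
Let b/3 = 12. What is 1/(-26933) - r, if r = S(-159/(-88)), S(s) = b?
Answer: -969589/26933 ≈ -36.000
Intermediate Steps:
b = 36 (b = 3*12 = 36)
S(s) = 36
r = 36
1/(-26933) - r = 1/(-26933) - 1*36 = -1/26933 - 36 = -969589/26933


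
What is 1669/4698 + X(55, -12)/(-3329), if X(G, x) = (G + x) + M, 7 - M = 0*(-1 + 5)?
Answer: 5321201/15639642 ≈ 0.34024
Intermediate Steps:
M = 7 (M = 7 - 0*(-1 + 5) = 7 - 0*4 = 7 - 1*0 = 7 + 0 = 7)
X(G, x) = 7 + G + x (X(G, x) = (G + x) + 7 = 7 + G + x)
1669/4698 + X(55, -12)/(-3329) = 1669/4698 + (7 + 55 - 12)/(-3329) = 1669*(1/4698) + 50*(-1/3329) = 1669/4698 - 50/3329 = 5321201/15639642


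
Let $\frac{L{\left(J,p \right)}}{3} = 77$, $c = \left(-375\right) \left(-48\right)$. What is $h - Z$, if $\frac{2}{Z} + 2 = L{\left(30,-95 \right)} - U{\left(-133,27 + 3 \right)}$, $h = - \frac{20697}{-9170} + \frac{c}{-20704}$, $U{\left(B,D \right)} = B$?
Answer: $\frac{742104982}{536935595} \approx 1.3821$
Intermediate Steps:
$c = 18000$
$L{\left(J,p \right)} = 231$ ($L{\left(J,p \right)} = 3 \cdot 77 = 231$)
$h = \frac{4116417}{2966495}$ ($h = - \frac{20697}{-9170} + \frac{18000}{-20704} = \left(-20697\right) \left(- \frac{1}{9170}\right) + 18000 \left(- \frac{1}{20704}\right) = \frac{20697}{9170} - \frac{1125}{1294} = \frac{4116417}{2966495} \approx 1.3876$)
$Z = \frac{1}{181}$ ($Z = \frac{2}{-2 + \left(231 - -133\right)} = \frac{2}{-2 + \left(231 + 133\right)} = \frac{2}{-2 + 364} = \frac{2}{362} = 2 \cdot \frac{1}{362} = \frac{1}{181} \approx 0.0055249$)
$h - Z = \frac{4116417}{2966495} - \frac{1}{181} = \frac{742104982}{536935595}$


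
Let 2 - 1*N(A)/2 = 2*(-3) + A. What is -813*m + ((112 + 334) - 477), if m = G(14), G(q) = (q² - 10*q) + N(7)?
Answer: -47185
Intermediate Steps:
N(A) = 16 - 2*A (N(A) = 4 - 2*(2*(-3) + A) = 4 - 2*(-6 + A) = 4 + (12 - 2*A) = 16 - 2*A)
G(q) = 2 + q² - 10*q (G(q) = (q² - 10*q) + (16 - 2*7) = (q² - 10*q) + (16 - 14) = (q² - 10*q) + 2 = 2 + q² - 10*q)
m = 58 (m = 2 + 14² - 10*14 = 2 + 196 - 140 = 58)
-813*m + ((112 + 334) - 477) = -813*58 + ((112 + 334) - 477) = -47154 + (446 - 477) = -47154 - 31 = -47185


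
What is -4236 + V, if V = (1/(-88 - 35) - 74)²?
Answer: 18778165/15129 ≈ 1241.2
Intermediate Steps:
V = 82864609/15129 (V = (1/(-123) - 74)² = (-1/123 - 74)² = (-9103/123)² = 82864609/15129 ≈ 5477.2)
-4236 + V = -4236 + 82864609/15129 = 18778165/15129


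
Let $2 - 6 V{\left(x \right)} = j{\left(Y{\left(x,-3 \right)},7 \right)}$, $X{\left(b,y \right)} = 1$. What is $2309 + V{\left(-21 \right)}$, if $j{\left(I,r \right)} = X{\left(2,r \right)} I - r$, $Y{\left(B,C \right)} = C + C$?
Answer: $\frac{4623}{2} \approx 2311.5$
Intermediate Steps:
$Y{\left(B,C \right)} = 2 C$
$j{\left(I,r \right)} = I - r$ ($j{\left(I,r \right)} = 1 I - r = I - r$)
$V{\left(x \right)} = \frac{5}{2}$ ($V{\left(x \right)} = \frac{1}{3} - \frac{2 \left(-3\right) - 7}{6} = \frac{1}{3} - \frac{-6 - 7}{6} = \frac{1}{3} - - \frac{13}{6} = \frac{1}{3} + \frac{13}{6} = \frac{5}{2}$)
$2309 + V{\left(-21 \right)} = 2309 + \frac{5}{2} = \frac{4623}{2}$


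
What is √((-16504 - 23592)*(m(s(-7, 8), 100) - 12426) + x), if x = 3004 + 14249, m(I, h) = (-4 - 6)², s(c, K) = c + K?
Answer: √494240549 ≈ 22232.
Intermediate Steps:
s(c, K) = K + c
m(I, h) = 100 (m(I, h) = (-10)² = 100)
x = 17253
√((-16504 - 23592)*(m(s(-7, 8), 100) - 12426) + x) = √((-16504 - 23592)*(100 - 12426) + 17253) = √(-40096*(-12326) + 17253) = √(494223296 + 17253) = √494240549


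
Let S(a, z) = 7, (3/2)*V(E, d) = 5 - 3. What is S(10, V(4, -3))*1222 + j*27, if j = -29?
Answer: 7771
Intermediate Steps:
V(E, d) = 4/3 (V(E, d) = 2*(5 - 3)/3 = (⅔)*2 = 4/3)
S(10, V(4, -3))*1222 + j*27 = 7*1222 - 29*27 = 8554 - 783 = 7771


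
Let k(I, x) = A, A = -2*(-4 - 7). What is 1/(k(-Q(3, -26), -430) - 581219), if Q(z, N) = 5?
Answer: -1/581197 ≈ -1.7206e-6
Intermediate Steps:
A = 22 (A = -2*(-11) = 22)
k(I, x) = 22
1/(k(-Q(3, -26), -430) - 581219) = 1/(22 - 581219) = 1/(-581197) = -1/581197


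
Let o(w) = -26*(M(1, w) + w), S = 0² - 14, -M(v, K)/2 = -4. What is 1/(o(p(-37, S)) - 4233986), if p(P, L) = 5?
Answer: -1/4234324 ≈ -2.3617e-7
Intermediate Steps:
M(v, K) = 8 (M(v, K) = -2*(-4) = 8)
S = -14 (S = 0 - 14 = -14)
o(w) = -208 - 26*w (o(w) = -26*(8 + w) = -208 - 26*w)
1/(o(p(-37, S)) - 4233986) = 1/((-208 - 26*5) - 4233986) = 1/((-208 - 130) - 4233986) = 1/(-338 - 4233986) = 1/(-4234324) = -1/4234324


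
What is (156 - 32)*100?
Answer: 12400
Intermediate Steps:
(156 - 32)*100 = 124*100 = 12400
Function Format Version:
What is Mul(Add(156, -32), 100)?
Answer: 12400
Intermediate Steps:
Mul(Add(156, -32), 100) = Mul(124, 100) = 12400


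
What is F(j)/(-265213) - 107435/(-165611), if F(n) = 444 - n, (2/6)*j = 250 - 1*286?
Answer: 1234858321/1909660441 ≈ 0.64664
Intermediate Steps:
j = -108 (j = 3*(250 - 1*286) = 3*(250 - 286) = 3*(-36) = -108)
F(j)/(-265213) - 107435/(-165611) = (444 - 1*(-108))/(-265213) - 107435/(-165611) = (444 + 108)*(-1/265213) - 107435*(-1/165611) = 552*(-1/265213) + 107435/165611 = -24/11531 + 107435/165611 = 1234858321/1909660441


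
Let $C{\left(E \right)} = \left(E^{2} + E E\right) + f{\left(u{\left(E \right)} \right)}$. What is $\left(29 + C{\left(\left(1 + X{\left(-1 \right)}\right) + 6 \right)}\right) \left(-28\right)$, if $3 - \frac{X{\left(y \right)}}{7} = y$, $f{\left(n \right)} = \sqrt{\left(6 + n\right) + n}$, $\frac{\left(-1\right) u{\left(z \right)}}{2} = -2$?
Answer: $-69412 - 28 \sqrt{14} \approx -69517.0$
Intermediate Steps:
$u{\left(z \right)} = 4$ ($u{\left(z \right)} = \left(-2\right) \left(-2\right) = 4$)
$f{\left(n \right)} = \sqrt{6 + 2 n}$
$X{\left(y \right)} = 21 - 7 y$
$C{\left(E \right)} = \sqrt{14} + 2 E^{2}$ ($C{\left(E \right)} = \left(E^{2} + E E\right) + \sqrt{6 + 2 \cdot 4} = \left(E^{2} + E^{2}\right) + \sqrt{6 + 8} = 2 E^{2} + \sqrt{14} = \sqrt{14} + 2 E^{2}$)
$\left(29 + C{\left(\left(1 + X{\left(-1 \right)}\right) + 6 \right)}\right) \left(-28\right) = \left(29 + \left(\sqrt{14} + 2 \left(\left(1 + \left(21 - -7\right)\right) + 6\right)^{2}\right)\right) \left(-28\right) = \left(29 + \left(\sqrt{14} + 2 \left(\left(1 + \left(21 + 7\right)\right) + 6\right)^{2}\right)\right) \left(-28\right) = \left(29 + \left(\sqrt{14} + 2 \left(\left(1 + 28\right) + 6\right)^{2}\right)\right) \left(-28\right) = \left(29 + \left(\sqrt{14} + 2 \left(29 + 6\right)^{2}\right)\right) \left(-28\right) = \left(29 + \left(\sqrt{14} + 2 \cdot 35^{2}\right)\right) \left(-28\right) = \left(29 + \left(\sqrt{14} + 2 \cdot 1225\right)\right) \left(-28\right) = \left(29 + \left(\sqrt{14} + 2450\right)\right) \left(-28\right) = \left(29 + \left(2450 + \sqrt{14}\right)\right) \left(-28\right) = \left(2479 + \sqrt{14}\right) \left(-28\right) = -69412 - 28 \sqrt{14}$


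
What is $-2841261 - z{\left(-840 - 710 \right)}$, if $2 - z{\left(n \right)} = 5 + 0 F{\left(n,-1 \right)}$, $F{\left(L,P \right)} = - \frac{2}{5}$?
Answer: $-2841258$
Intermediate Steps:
$F{\left(L,P \right)} = - \frac{2}{5}$ ($F{\left(L,P \right)} = \left(-2\right) \frac{1}{5} = - \frac{2}{5}$)
$z{\left(n \right)} = -3$ ($z{\left(n \right)} = 2 - \left(5 + 0 \left(- \frac{2}{5}\right)\right) = 2 - \left(5 + 0\right) = 2 - 5 = -3$)
$-2841261 - z{\left(-840 - 710 \right)} = -2841261 - -3 = -2841261 + 3 = -2841258$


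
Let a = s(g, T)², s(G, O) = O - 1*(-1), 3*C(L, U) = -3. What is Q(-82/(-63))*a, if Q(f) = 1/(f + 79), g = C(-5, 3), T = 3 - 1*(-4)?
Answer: 4032/5059 ≈ 0.79700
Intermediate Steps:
C(L, U) = -1 (C(L, U) = (⅓)*(-3) = -1)
T = 7 (T = 3 + 4 = 7)
g = -1
s(G, O) = 1 + O (s(G, O) = O + 1 = 1 + O)
Q(f) = 1/(79 + f)
a = 64 (a = (1 + 7)² = 8² = 64)
Q(-82/(-63))*a = 64/(79 - 82/(-63)) = 64/(79 - 82*(-1/63)) = 64/(79 + 82/63) = 64/(5059/63) = (63/5059)*64 = 4032/5059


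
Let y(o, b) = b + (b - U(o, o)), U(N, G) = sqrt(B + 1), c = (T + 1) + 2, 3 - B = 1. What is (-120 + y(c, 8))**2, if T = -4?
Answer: (104 + sqrt(3))**2 ≈ 11179.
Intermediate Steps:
B = 2 (B = 3 - 1*1 = 3 - 1 = 2)
c = -1 (c = (-4 + 1) + 2 = -3 + 2 = -1)
U(N, G) = sqrt(3) (U(N, G) = sqrt(2 + 1) = sqrt(3))
y(o, b) = -sqrt(3) + 2*b (y(o, b) = b + (b - sqrt(3)) = -sqrt(3) + 2*b)
(-120 + y(c, 8))**2 = (-120 + (-sqrt(3) + 2*8))**2 = (-120 + (-sqrt(3) + 16))**2 = (-120 + (16 - sqrt(3)))**2 = (-104 - sqrt(3))**2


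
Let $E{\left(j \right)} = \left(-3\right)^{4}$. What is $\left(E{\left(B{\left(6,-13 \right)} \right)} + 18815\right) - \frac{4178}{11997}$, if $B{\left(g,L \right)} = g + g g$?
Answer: $\frac{226691134}{11997} \approx 18896.0$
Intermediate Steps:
$B{\left(g,L \right)} = g + g^{2}$
$E{\left(j \right)} = 81$
$\left(E{\left(B{\left(6,-13 \right)} \right)} + 18815\right) - \frac{4178}{11997} = \left(81 + 18815\right) - \frac{4178}{11997} = 18896 - \frac{4178}{11997} = \frac{226691134}{11997}$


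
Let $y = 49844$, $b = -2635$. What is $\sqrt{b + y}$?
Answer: $\sqrt{47209} \approx 217.28$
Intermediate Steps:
$\sqrt{b + y} = \sqrt{-2635 + 49844} = \sqrt{47209}$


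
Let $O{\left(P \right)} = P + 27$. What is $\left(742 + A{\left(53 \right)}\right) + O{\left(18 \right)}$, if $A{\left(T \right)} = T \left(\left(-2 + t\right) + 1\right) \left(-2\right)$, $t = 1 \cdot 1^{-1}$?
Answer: $787$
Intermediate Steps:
$O{\left(P \right)} = 27 + P$
$t = 1$ ($t = 1 \cdot 1 = 1$)
$A{\left(T \right)} = 0$ ($A{\left(T \right)} = T \left(\left(-2 + 1\right) + 1\right) \left(-2\right) = T \left(-1 + 1\right) \left(-2\right) = T 0 \left(-2\right) = 0 \left(-2\right) = 0$)
$\left(742 + A{\left(53 \right)}\right) + O{\left(18 \right)} = \left(742 + 0\right) + \left(27 + 18\right) = 742 + 45 = 787$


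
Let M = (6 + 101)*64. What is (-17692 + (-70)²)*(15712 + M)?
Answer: -288587520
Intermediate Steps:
M = 6848 (M = 107*64 = 6848)
(-17692 + (-70)²)*(15712 + M) = (-17692 + (-70)²)*(15712 + 6848) = (-17692 + 4900)*22560 = -12792*22560 = -288587520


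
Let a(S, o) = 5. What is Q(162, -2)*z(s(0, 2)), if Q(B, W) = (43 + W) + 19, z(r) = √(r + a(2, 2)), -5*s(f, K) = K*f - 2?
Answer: 36*√15 ≈ 139.43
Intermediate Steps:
s(f, K) = ⅖ - K*f/5 (s(f, K) = -(K*f - 2)/5 = -(-2 + K*f)/5 = ⅖ - K*f/5)
z(r) = √(5 + r) (z(r) = √(r + 5) = √(5 + r))
Q(B, W) = 62 + W
Q(162, -2)*z(s(0, 2)) = (62 - 2)*√(5 + (⅖ - ⅕*2*0)) = 60*√(5 + (⅖ + 0)) = 60*√(5 + ⅖) = 60*√(27/5) = 60*(3*√15/5) = 36*√15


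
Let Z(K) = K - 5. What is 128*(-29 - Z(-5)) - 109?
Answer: -2541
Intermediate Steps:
Z(K) = -5 + K
128*(-29 - Z(-5)) - 109 = 128*(-29 - (-5 - 5)) - 109 = 128*(-29 - 1*(-10)) - 109 = 128*(-29 + 10) - 109 = 128*(-19) - 109 = -2432 - 109 = -2541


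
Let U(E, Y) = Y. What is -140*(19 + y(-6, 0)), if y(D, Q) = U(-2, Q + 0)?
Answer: -2660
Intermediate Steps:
y(D, Q) = Q (y(D, Q) = Q + 0 = Q)
-140*(19 + y(-6, 0)) = -140*(19 + 0) = -140*19 = -2660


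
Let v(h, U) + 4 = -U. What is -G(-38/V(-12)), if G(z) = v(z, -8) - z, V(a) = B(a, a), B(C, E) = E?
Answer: -⅚ ≈ -0.83333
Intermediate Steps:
v(h, U) = -4 - U
V(a) = a
G(z) = 4 - z (G(z) = (-4 - 1*(-8)) - z = (-4 + 8) - z = 4 - z)
-G(-38/V(-12)) = -(4 - (-38)/(-12)) = -(4 - (-38)*(-1)/12) = -(4 - 1*19/6) = -(4 - 19/6) = -1*⅚ = -⅚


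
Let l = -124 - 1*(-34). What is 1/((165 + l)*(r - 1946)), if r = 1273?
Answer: -1/50475 ≈ -1.9812e-5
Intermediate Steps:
l = -90 (l = -124 + 34 = -90)
1/((165 + l)*(r - 1946)) = 1/((165 - 90)*(1273 - 1946)) = 1/(75*(-673)) = (1/75)*(-1/673) = -1/50475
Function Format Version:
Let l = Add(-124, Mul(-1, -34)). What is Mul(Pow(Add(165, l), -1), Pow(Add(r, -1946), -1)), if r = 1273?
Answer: Rational(-1, 50475) ≈ -1.9812e-5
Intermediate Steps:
l = -90 (l = Add(-124, 34) = -90)
Mul(Pow(Add(165, l), -1), Pow(Add(r, -1946), -1)) = Mul(Pow(Add(165, -90), -1), Pow(Add(1273, -1946), -1)) = Mul(Pow(75, -1), Pow(-673, -1)) = Mul(Rational(1, 75), Rational(-1, 673)) = Rational(-1, 50475)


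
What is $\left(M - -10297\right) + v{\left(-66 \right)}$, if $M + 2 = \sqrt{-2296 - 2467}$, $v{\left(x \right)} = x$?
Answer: $10229 + i \sqrt{4763} \approx 10229.0 + 69.015 i$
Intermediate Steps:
$M = -2 + i \sqrt{4763}$ ($M = -2 + \sqrt{-2296 - 2467} = -2 + \sqrt{-4763} = -2 + i \sqrt{4763} \approx -2.0 + 69.015 i$)
$\left(M - -10297\right) + v{\left(-66 \right)} = \left(\left(-2 + i \sqrt{4763}\right) - -10297\right) - 66 = \left(\left(-2 + i \sqrt{4763}\right) + 10297\right) - 66 = \left(10295 + i \sqrt{4763}\right) - 66 = 10229 + i \sqrt{4763}$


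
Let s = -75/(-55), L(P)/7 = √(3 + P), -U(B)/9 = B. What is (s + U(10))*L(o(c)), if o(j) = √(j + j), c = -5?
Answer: -6825*√(3 + I*√10)/11 ≈ -1190.1 - 511.43*I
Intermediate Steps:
o(j) = √2*√j (o(j) = √(2*j) = √2*√j)
U(B) = -9*B
L(P) = 7*√(3 + P)
s = 15/11 (s = -75*(-1/55) = 15/11 ≈ 1.3636)
(s + U(10))*L(o(c)) = (15/11 - 9*10)*(7*√(3 + √2*√(-5))) = (15/11 - 90)*(7*√(3 + √2*(I*√5))) = -6825*√(3 + I*√10)/11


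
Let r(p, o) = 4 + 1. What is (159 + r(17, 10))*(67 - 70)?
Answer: -492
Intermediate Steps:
r(p, o) = 5
(159 + r(17, 10))*(67 - 70) = (159 + 5)*(67 - 70) = 164*(-3) = -492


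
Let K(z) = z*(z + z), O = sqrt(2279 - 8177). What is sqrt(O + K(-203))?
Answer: sqrt(82418 + I*sqrt(5898)) ≈ 287.09 + 0.134*I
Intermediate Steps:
O = I*sqrt(5898) (O = sqrt(-5898) = I*sqrt(5898) ≈ 76.798*I)
K(z) = 2*z**2 (K(z) = z*(2*z) = 2*z**2)
sqrt(O + K(-203)) = sqrt(I*sqrt(5898) + 2*(-203)**2) = sqrt(I*sqrt(5898) + 2*41209) = sqrt(I*sqrt(5898) + 82418) = sqrt(82418 + I*sqrt(5898))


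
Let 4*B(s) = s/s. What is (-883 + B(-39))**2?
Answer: 12467961/16 ≈ 7.7925e+5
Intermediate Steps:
B(s) = 1/4 (B(s) = (s/s)/4 = (1/4)*1 = 1/4)
(-883 + B(-39))**2 = (-883 + 1/4)**2 = (-3531/4)**2 = 12467961/16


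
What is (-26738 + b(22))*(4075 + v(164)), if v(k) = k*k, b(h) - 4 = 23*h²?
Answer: -483209542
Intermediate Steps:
b(h) = 4 + 23*h²
v(k) = k²
(-26738 + b(22))*(4075 + v(164)) = (-26738 + (4 + 23*22²))*(4075 + 164²) = (-26738 + (4 + 23*484))*(4075 + 26896) = (-26738 + (4 + 11132))*30971 = (-26738 + 11136)*30971 = -15602*30971 = -483209542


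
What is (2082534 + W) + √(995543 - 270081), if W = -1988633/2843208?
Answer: 5921075340439/2843208 + √725462 ≈ 2.0834e+6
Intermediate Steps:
W = -1988633/2843208 (W = -1988633*1/2843208 = -1988633/2843208 ≈ -0.69943)
(2082534 + W) + √(995543 - 270081) = (2082534 - 1988633/2843208) + √(995543 - 270081) = 5921075340439/2843208 + √725462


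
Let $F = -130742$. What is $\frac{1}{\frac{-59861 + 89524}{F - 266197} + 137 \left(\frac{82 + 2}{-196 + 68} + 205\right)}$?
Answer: $\frac{12702048}{355594075361} \approx 3.5721 \cdot 10^{-5}$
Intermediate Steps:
$\frac{1}{\frac{-59861 + 89524}{F - 266197} + 137 \left(\frac{82 + 2}{-196 + 68} + 205\right)} = \frac{1}{\frac{-59861 + 89524}{-130742 - 266197} + 137 \left(\frac{82 + 2}{-196 + 68} + 205\right)} = \frac{1}{\frac{29663}{-396939} + 137 \left(\frac{84}{-128} + 205\right)} = \frac{1}{29663 \left(- \frac{1}{396939}\right) + 137 \left(84 \left(- \frac{1}{128}\right) + 205\right)} = \frac{1}{- \frac{29663}{396939} + 137 \left(- \frac{21}{32} + 205\right)} = \frac{1}{- \frac{29663}{396939} + 137 \cdot \frac{6539}{32}} = \frac{1}{- \frac{29663}{396939} + \frac{895843}{32}} = \frac{1}{\frac{355594075361}{12702048}} = \frac{12702048}{355594075361}$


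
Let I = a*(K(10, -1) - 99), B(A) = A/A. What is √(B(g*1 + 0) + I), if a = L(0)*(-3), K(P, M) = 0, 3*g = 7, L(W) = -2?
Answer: I*√593 ≈ 24.352*I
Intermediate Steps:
g = 7/3 (g = (⅓)*7 = 7/3 ≈ 2.3333)
B(A) = 1
a = 6 (a = -2*(-3) = 6)
I = -594 (I = 6*(0 - 99) = 6*(-99) = -594)
√(B(g*1 + 0) + I) = √(1 - 594) = √(-593) = I*√593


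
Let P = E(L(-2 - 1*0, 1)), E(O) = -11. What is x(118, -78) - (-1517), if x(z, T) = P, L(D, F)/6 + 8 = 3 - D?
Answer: 1506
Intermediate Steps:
L(D, F) = -30 - 6*D (L(D, F) = -48 + 6*(3 - D) = -48 + (18 - 6*D) = -30 - 6*D)
P = -11
x(z, T) = -11
x(118, -78) - (-1517) = -11 - (-1517) = -11 - 1*(-1517) = -11 + 1517 = 1506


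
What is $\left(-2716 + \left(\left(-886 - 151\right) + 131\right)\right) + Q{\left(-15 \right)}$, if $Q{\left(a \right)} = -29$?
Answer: $-3651$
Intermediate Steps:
$\left(-2716 + \left(\left(-886 - 151\right) + 131\right)\right) + Q{\left(-15 \right)} = \left(-2716 + \left(\left(-886 - 151\right) + 131\right)\right) - 29 = \left(-2716 + \left(-1037 + 131\right)\right) - 29 = \left(-2716 - 906\right) - 29 = -3622 - 29 = -3651$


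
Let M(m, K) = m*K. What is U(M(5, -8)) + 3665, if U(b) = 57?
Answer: 3722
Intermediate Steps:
M(m, K) = K*m
U(M(5, -8)) + 3665 = 57 + 3665 = 3722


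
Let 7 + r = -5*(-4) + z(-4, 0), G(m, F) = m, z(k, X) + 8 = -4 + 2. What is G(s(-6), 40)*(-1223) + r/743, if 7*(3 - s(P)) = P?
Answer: -24534582/5201 ≈ -4717.3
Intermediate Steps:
z(k, X) = -10 (z(k, X) = -8 + (-4 + 2) = -8 - 2 = -10)
s(P) = 3 - P/7
r = 3 (r = -7 + (-5*(-4) - 10) = -7 + (20 - 10) = -7 + 10 = 3)
G(s(-6), 40)*(-1223) + r/743 = (3 - 1/7*(-6))*(-1223) + 3/743 = (3 + 6/7)*(-1223) + 3*(1/743) = (27/7)*(-1223) + 3/743 = -33021/7 + 3/743 = -24534582/5201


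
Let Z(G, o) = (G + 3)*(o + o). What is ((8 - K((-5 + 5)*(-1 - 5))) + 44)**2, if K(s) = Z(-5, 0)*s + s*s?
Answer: 2704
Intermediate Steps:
Z(G, o) = 2*o*(3 + G) (Z(G, o) = (3 + G)*(2*o) = 2*o*(3 + G))
K(s) = s**2 (K(s) = (2*0*(3 - 5))*s + s*s = (2*0*(-2))*s + s**2 = 0*s + s**2 = 0 + s**2 = s**2)
((8 - K((-5 + 5)*(-1 - 5))) + 44)**2 = ((8 - ((-5 + 5)*(-1 - 5))**2) + 44)**2 = ((8 - (0*(-6))**2) + 44)**2 = ((8 - 1*0**2) + 44)**2 = ((8 - 1*0) + 44)**2 = ((8 + 0) + 44)**2 = (8 + 44)**2 = 52**2 = 2704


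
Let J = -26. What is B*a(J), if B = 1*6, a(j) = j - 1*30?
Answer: -336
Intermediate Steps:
a(j) = -30 + j (a(j) = j - 30 = -30 + j)
B = 6
B*a(J) = 6*(-30 - 26) = 6*(-56) = -336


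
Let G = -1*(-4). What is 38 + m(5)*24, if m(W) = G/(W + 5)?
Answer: 238/5 ≈ 47.600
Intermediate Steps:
G = 4
m(W) = 4/(5 + W) (m(W) = 4/(W + 5) = 4/(5 + W))
38 + m(5)*24 = 38 + (4/(5 + 5))*24 = 38 + (4/10)*24 = 38 + (4*(1/10))*24 = 38 + (2/5)*24 = 38 + 48/5 = 238/5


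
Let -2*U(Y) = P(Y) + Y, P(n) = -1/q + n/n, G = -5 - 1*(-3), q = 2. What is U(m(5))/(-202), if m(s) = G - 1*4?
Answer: -11/808 ≈ -0.013614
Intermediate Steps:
G = -2 (G = -5 + 3 = -2)
P(n) = ½ (P(n) = -1/2 + n/n = -1*½ + 1 = -½ + 1 = ½)
m(s) = -6 (m(s) = -2 - 1*4 = -2 - 4 = -6)
U(Y) = -¼ - Y/2 (U(Y) = -(½ + Y)/2 = -¼ - Y/2)
U(m(5))/(-202) = (-¼ - ½*(-6))/(-202) = (-¼ + 3)*(-1/202) = (11/4)*(-1/202) = -11/808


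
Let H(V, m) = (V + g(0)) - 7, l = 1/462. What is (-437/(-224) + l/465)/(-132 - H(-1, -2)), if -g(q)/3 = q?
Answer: -6705781/426222720 ≈ -0.015733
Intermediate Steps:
g(q) = -3*q
l = 1/462 ≈ 0.0021645
H(V, m) = -7 + V (H(V, m) = (V - 3*0) - 7 = (V + 0) - 7 = V - 7 = -7 + V)
(-437/(-224) + l/465)/(-132 - H(-1, -2)) = (-437/(-224) + (1/462)/465)/(-132 - (-7 - 1)) = (-437*(-1/224) + (1/462)*(1/465))/(-132 - 1*(-8)) = (437/224 + 1/214830)/(-132 + 8) = (6705781/3437280)/(-124) = (6705781/3437280)*(-1/124) = -6705781/426222720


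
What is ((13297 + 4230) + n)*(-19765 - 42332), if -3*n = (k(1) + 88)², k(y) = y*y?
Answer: -924417340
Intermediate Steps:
k(y) = y²
n = -7921/3 (n = -(1² + 88)²/3 = -(1 + 88)²/3 = -⅓*89² = -⅓*7921 = -7921/3 ≈ -2640.3)
((13297 + 4230) + n)*(-19765 - 42332) = ((13297 + 4230) - 7921/3)*(-19765 - 42332) = (17527 - 7921/3)*(-62097) = (44660/3)*(-62097) = -924417340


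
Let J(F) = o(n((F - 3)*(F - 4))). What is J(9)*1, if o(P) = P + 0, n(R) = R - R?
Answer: 0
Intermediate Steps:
n(R) = 0
o(P) = P
J(F) = 0
J(9)*1 = 0*1 = 0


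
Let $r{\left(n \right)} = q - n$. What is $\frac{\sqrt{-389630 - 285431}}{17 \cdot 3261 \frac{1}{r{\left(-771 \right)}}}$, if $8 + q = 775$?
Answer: $\frac{1538 i \sqrt{675061}}{55437} \approx 22.794 i$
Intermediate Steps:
$q = 767$ ($q = -8 + 775 = 767$)
$r{\left(n \right)} = 767 - n$
$\frac{\sqrt{-389630 - 285431}}{17 \cdot 3261 \frac{1}{r{\left(-771 \right)}}} = \frac{\sqrt{-389630 - 285431}}{17 \cdot 3261 \frac{1}{767 - -771}} = \frac{\sqrt{-675061}}{55437 \frac{1}{767 + 771}} = \frac{i \sqrt{675061}}{55437 \cdot \frac{1}{1538}} = \frac{i \sqrt{675061}}{\frac{55437}{1538}} = i \sqrt{675061} \cdot \frac{1538}{55437} = \frac{1538 i \sqrt{675061}}{55437}$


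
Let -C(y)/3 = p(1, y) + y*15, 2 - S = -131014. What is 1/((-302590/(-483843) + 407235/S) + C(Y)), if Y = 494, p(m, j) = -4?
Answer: -21130391496/469396144279613 ≈ -4.5016e-5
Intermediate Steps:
S = 131016 (S = 2 - 1*(-131014) = 2 + 131014 = 131016)
C(y) = 12 - 45*y (C(y) = -3*(-4 + y*15) = -3*(-4 + 15*y) = 12 - 45*y)
1/((-302590/(-483843) + 407235/S) + C(Y)) = 1/((-302590/(-483843) + 407235/131016) + (12 - 45*494)) = 1/((-302590*(-1/483843) + 407235*(1/131016)) + (12 - 22230)) = 1/((302590/483843 + 135745/43672) - 22218) = 1/(78893978515/21130391496 - 22218) = 1/(-469396144279613/21130391496) = -21130391496/469396144279613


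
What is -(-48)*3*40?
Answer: 5760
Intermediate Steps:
-(-48)*3*40 = -4*(-36)*40 = 144*40 = 5760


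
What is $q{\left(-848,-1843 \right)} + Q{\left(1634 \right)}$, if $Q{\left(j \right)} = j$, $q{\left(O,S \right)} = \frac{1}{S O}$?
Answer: $\frac{2553719777}{1562864} \approx 1634.0$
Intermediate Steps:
$q{\left(O,S \right)} = \frac{1}{O S}$
$q{\left(-848,-1843 \right)} + Q{\left(1634 \right)} = \frac{1}{\left(-848\right) \left(-1843\right)} + 1634 = \left(- \frac{1}{848}\right) \left(- \frac{1}{1843}\right) + 1634 = \frac{1}{1562864} + 1634 = \frac{2553719777}{1562864}$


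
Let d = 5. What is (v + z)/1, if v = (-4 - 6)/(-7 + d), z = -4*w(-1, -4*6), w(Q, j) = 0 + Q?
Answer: 9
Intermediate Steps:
w(Q, j) = Q
z = 4 (z = -4*(-1) = 4)
v = 5 (v = (-4 - 6)/(-7 + 5) = -10/(-2) = -10*(-½) = 5)
(v + z)/1 = (5 + 4)/1 = 1*9 = 9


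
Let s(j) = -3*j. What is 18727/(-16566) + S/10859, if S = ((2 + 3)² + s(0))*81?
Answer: -169810343/179890194 ≈ -0.94397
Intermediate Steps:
S = 2025 (S = ((2 + 3)² - 3*0)*81 = (5² + 0)*81 = (25 + 0)*81 = 25*81 = 2025)
18727/(-16566) + S/10859 = 18727/(-16566) + 2025/10859 = 18727*(-1/16566) + 2025*(1/10859) = -18727/16566 + 2025/10859 = -169810343/179890194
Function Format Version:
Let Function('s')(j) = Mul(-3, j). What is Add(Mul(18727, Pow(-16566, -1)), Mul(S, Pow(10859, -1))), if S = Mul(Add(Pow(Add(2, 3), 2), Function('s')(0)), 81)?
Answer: Rational(-169810343, 179890194) ≈ -0.94397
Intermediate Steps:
S = 2025 (S = Mul(Add(Pow(Add(2, 3), 2), Mul(-3, 0)), 81) = Mul(Add(Pow(5, 2), 0), 81) = Mul(Add(25, 0), 81) = Mul(25, 81) = 2025)
Add(Mul(18727, Pow(-16566, -1)), Mul(S, Pow(10859, -1))) = Add(Mul(18727, Pow(-16566, -1)), Mul(2025, Pow(10859, -1))) = Add(Mul(18727, Rational(-1, 16566)), Mul(2025, Rational(1, 10859))) = Add(Rational(-18727, 16566), Rational(2025, 10859)) = Rational(-169810343, 179890194)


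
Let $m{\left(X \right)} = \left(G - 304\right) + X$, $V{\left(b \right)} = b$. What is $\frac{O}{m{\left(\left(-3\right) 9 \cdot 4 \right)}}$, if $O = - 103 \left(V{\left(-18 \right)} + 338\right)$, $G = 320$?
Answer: $\frac{8240}{23} \approx 358.26$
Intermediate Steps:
$O = -32960$ ($O = - 103 \left(-18 + 338\right) = \left(-103\right) 320 = -32960$)
$m{\left(X \right)} = 16 + X$ ($m{\left(X \right)} = \left(320 - 304\right) + X = 16 + X$)
$\frac{O}{m{\left(\left(-3\right) 9 \cdot 4 \right)}} = - \frac{32960}{16 + \left(-3\right) 9 \cdot 4} = - \frac{32960}{16 - 108} = - \frac{32960}{-92} = \left(-32960\right) \left(- \frac{1}{92}\right) = \frac{8240}{23}$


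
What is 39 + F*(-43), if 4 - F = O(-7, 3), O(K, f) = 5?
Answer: 82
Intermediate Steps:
F = -1 (F = 4 - 1*5 = 4 - 5 = -1)
39 + F*(-43) = 39 - 1*(-43) = 39 + 43 = 82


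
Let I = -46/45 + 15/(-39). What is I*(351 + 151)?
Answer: -413146/585 ≈ -706.23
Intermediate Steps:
I = -823/585 (I = -46*1/45 + 15*(-1/39) = -46/45 - 5/13 = -823/585 ≈ -1.4068)
I*(351 + 151) = -823*(351 + 151)/585 = -823/585*502 = -413146/585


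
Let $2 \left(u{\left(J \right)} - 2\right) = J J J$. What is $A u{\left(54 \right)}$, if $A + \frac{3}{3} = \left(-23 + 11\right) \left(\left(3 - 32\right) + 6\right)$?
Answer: $21651850$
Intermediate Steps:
$u{\left(J \right)} = 2 + \frac{J^{3}}{2}$ ($u{\left(J \right)} = 2 + \frac{J J J}{2} = 2 + \frac{J^{2} J}{2} = 2 + \frac{J^{3}}{2}$)
$A = 275$ ($A = -1 + \left(-23 + 11\right) \left(\left(3 - 32\right) + 6\right) = -1 - 12 \left(\left(3 - 32\right) + 6\right) = -1 - 12 \left(-29 + 6\right) = -1 - -276 = -1 + 276 = 275$)
$A u{\left(54 \right)} = 275 \left(2 + \frac{54^{3}}{2}\right) = 275 \left(2 + \frac{1}{2} \cdot 157464\right) = 275 \left(2 + 78732\right) = 275 \cdot 78734 = 21651850$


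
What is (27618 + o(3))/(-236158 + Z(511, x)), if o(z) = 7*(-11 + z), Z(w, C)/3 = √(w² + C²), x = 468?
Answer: -6508986796/55766279659 - 82686*√480145/55766279659 ≈ -0.11775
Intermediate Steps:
Z(w, C) = 3*√(C² + w²) (Z(w, C) = 3*√(w² + C²) = 3*√(C² + w²))
o(z) = -77 + 7*z
(27618 + o(3))/(-236158 + Z(511, x)) = (27618 + (-77 + 7*3))/(-236158 + 3*√(468² + 511²)) = (27618 + (-77 + 21))/(-236158 + 3*√(219024 + 261121)) = (27618 - 56)/(-236158 + 3*√480145) = 27562/(-236158 + 3*√480145)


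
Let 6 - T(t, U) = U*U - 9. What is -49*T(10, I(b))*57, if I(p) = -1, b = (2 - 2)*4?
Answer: -39102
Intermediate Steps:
b = 0 (b = 0*4 = 0)
T(t, U) = 15 - U**2 (T(t, U) = 6 - (U*U - 9) = 6 - (U**2 - 9) = 6 - (-9 + U**2) = 6 + (9 - U**2) = 15 - U**2)
-49*T(10, I(b))*57 = -49*(15 - 1*(-1)**2)*57 = -49*(15 - 1*1)*57 = -49*(15 - 1)*57 = -49*14*57 = -686*57 = -39102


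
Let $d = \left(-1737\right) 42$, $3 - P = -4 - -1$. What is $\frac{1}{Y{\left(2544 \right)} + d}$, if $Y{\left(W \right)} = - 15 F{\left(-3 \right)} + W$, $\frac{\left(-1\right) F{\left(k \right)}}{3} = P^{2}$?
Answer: $- \frac{1}{68790} \approx -1.4537 \cdot 10^{-5}$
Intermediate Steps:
$P = 6$ ($P = 3 - \left(-4 - -1\right) = 3 - \left(-4 + 1\right) = 3 - -3 = 3 + 3 = 6$)
$F{\left(k \right)} = -108$ ($F{\left(k \right)} = - 3 \cdot 6^{2} = \left(-3\right) 36 = -108$)
$Y{\left(W \right)} = 1620 + W$ ($Y{\left(W \right)} = \left(-15\right) \left(-108\right) + W = 1620 + W$)
$d = -72954$
$\frac{1}{Y{\left(2544 \right)} + d} = \frac{1}{\left(1620 + 2544\right) - 72954} = \frac{1}{4164 - 72954} = \frac{1}{-68790} = - \frac{1}{68790}$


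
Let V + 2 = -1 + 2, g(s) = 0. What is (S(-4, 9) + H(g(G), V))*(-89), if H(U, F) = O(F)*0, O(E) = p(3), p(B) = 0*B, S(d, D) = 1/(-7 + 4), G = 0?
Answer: 89/3 ≈ 29.667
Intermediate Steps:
S(d, D) = -⅓ (S(d, D) = 1/(-3) = -⅓)
p(B) = 0
O(E) = 0
V = -1 (V = -2 + (-1 + 2) = -2 + 1 = -1)
H(U, F) = 0 (H(U, F) = 0*0 = 0)
(S(-4, 9) + H(g(G), V))*(-89) = (-⅓ + 0)*(-89) = -⅓*(-89) = 89/3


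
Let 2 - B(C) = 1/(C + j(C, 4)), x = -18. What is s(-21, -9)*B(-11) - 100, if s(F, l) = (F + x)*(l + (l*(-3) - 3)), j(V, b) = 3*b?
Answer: -685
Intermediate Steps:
B(C) = 2 - 1/(12 + C) (B(C) = 2 - 1/(C + 3*4) = 2 - 1/(C + 12) = 2 - 1/(12 + C))
s(F, l) = (-18 + F)*(-3 - 2*l) (s(F, l) = (F - 18)*(l + (l*(-3) - 3)) = (-18 + F)*(l + (-3*l - 3)) = (-18 + F)*(l + (-3 - 3*l)) = (-18 + F)*(-3 - 2*l))
s(-21, -9)*B(-11) - 100 = (54 - 3*(-21) + 36*(-9) - 2*(-21)*(-9))*((23 + 2*(-11))/(12 - 11)) - 100 = (54 + 63 - 324 - 378)*((23 - 22)/1) - 100 = -585 - 100 = -685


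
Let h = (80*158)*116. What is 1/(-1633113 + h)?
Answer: -1/166873 ≈ -5.9926e-6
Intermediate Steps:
h = 1466240 (h = 12640*116 = 1466240)
1/(-1633113 + h) = 1/(-1633113 + 1466240) = 1/(-166873) = -1/166873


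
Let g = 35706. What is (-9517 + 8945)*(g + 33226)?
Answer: -39429104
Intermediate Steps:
(-9517 + 8945)*(g + 33226) = (-9517 + 8945)*(35706 + 33226) = -572*68932 = -39429104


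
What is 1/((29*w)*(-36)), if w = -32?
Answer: 1/33408 ≈ 2.9933e-5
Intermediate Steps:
1/((29*w)*(-36)) = 1/((29*(-32))*(-36)) = 1/(-928*(-36)) = 1/33408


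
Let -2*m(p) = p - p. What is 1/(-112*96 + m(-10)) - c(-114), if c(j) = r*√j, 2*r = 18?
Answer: -1/10752 - 9*I*√114 ≈ -9.3006e-5 - 96.094*I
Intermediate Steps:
r = 9 (r = (½)*18 = 9)
m(p) = 0 (m(p) = -(p - p)/2 = -½*0 = 0)
c(j) = 9*√j
1/(-112*96 + m(-10)) - c(-114) = 1/(-112*96 + 0) - 9*√(-114) = 1/(-10752 + 0) - 9*I*√114 = 1/(-10752) - 9*I*√114 = -1/10752 - 9*I*√114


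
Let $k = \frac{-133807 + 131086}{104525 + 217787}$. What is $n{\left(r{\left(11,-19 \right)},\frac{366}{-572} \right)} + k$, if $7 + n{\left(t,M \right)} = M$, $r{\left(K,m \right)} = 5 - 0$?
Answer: $- \frac{352514963}{46090616} \approx -7.6483$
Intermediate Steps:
$r{\left(K,m \right)} = 5$ ($r{\left(K,m \right)} = 5 + 0 = 5$)
$n{\left(t,M \right)} = -7 + M$
$k = - \frac{2721}{322312} \approx -0.0084421$
$n{\left(r{\left(11,-19 \right)},\frac{366}{-572} \right)} + k = \left(-7 + \frac{366}{-572}\right) - \frac{2721}{322312} = \left(-7 + 366 \left(- \frac{1}{572}\right)\right) - \frac{2721}{322312} = \left(-7 - \frac{183}{286}\right) - \frac{2721}{322312} = - \frac{2185}{286} - \frac{2721}{322312} = - \frac{352514963}{46090616}$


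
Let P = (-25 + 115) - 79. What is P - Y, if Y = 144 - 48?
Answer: -85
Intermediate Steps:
Y = 96
P = 11 (P = 90 - 79 = 11)
P - Y = 11 - 1*96 = 11 - 96 = -85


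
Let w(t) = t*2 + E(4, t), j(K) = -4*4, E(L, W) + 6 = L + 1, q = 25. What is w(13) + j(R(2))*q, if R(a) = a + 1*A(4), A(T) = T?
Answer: -375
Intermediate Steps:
E(L, W) = -5 + L (E(L, W) = -6 + (L + 1) = -6 + (1 + L) = -5 + L)
R(a) = 4 + a (R(a) = a + 1*4 = a + 4 = 4 + a)
j(K) = -16
w(t) = -1 + 2*t (w(t) = t*2 + (-5 + 4) = 2*t - 1 = -1 + 2*t)
w(13) + j(R(2))*q = (-1 + 2*13) - 16*25 = (-1 + 26) - 400 = 25 - 400 = -375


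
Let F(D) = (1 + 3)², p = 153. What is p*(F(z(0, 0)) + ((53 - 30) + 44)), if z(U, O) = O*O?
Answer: 12699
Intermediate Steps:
z(U, O) = O²
F(D) = 16 (F(D) = 4² = 16)
p*(F(z(0, 0)) + ((53 - 30) + 44)) = 153*(16 + ((53 - 30) + 44)) = 153*(16 + (23 + 44)) = 153*(16 + 67) = 153*83 = 12699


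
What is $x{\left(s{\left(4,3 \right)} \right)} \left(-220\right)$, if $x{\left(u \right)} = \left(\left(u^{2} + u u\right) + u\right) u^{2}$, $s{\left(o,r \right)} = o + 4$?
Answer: $-1914880$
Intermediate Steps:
$s{\left(o,r \right)} = 4 + o$
$x{\left(u \right)} = u^{2} \left(u + 2 u^{2}\right)$ ($x{\left(u \right)} = \left(\left(u^{2} + u^{2}\right) + u\right) u^{2} = \left(2 u^{2} + u\right) u^{2} = \left(u + 2 u^{2}\right) u^{2} = u^{2} \left(u + 2 u^{2}\right)$)
$x{\left(s{\left(4,3 \right)} \right)} \left(-220\right) = \left(4 + 4\right)^{3} \left(1 + 2 \left(4 + 4\right)\right) \left(-220\right) = 8^{3} \left(1 + 2 \cdot 8\right) \left(-220\right) = 512 \left(1 + 16\right) \left(-220\right) = 512 \cdot 17 \left(-220\right) = 8704 \left(-220\right) = -1914880$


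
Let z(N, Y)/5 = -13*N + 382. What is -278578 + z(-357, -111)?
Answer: -253463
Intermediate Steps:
z(N, Y) = 1910 - 65*N (z(N, Y) = 5*(-13*N + 382) = 5*(382 - 13*N) = 1910 - 65*N)
-278578 + z(-357, -111) = -278578 + (1910 - 65*(-357)) = -278578 + (1910 + 23205) = -278578 + 25115 = -253463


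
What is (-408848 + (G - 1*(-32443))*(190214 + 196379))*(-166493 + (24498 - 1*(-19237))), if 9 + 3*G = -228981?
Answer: 2082812378763962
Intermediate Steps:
G = -76330 (G = -3 + (⅓)*(-228981) = -3 - 76327 = -76330)
(-408848 + (G - 1*(-32443))*(190214 + 196379))*(-166493 + (24498 - 1*(-19237))) = (-408848 + (-76330 - 1*(-32443))*(190214 + 196379))*(-166493 + (24498 - 1*(-19237))) = (-408848 + (-76330 + 32443)*386593)*(-166493 + (24498 + 19237)) = (-408848 - 43887*386593)*(-166493 + 43735) = (-408848 - 16966406991)*(-122758) = -16966815839*(-122758) = 2082812378763962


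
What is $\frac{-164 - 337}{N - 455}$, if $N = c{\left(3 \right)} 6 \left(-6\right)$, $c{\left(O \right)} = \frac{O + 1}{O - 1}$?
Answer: $\frac{501}{527} \approx 0.95066$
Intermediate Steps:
$c{\left(O \right)} = \frac{1 + O}{-1 + O}$
$N = -72$ ($N = \frac{1 + 3}{-1 + 3} \cdot 6 \left(-6\right) = \frac{1}{2} \cdot 4 \cdot 6 \left(-6\right) = 2 \cdot 6 \left(-6\right) = 12 \left(-6\right) = -72$)
$\frac{-164 - 337}{N - 455} = \frac{-164 - 337}{-72 - 455} = - \frac{501}{-527} = \left(-501\right) \left(- \frac{1}{527}\right) = \frac{501}{527}$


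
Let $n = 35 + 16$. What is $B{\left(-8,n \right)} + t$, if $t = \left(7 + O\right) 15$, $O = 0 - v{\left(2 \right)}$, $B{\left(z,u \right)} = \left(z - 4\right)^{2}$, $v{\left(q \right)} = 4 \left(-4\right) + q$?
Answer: $459$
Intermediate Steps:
$v{\left(q \right)} = -16 + q$
$n = 51$
$B{\left(z,u \right)} = \left(-4 + z\right)^{2}$
$O = 14$ ($O = 0 - \left(-16 + 2\right) = 0 - -14 = 0 + 14 = 14$)
$t = 315$ ($t = \left(7 + 14\right) 15 = 21 \cdot 15 = 315$)
$B{\left(-8,n \right)} + t = \left(-4 - 8\right)^{2} + 315 = \left(-12\right)^{2} + 315 = 144 + 315 = 459$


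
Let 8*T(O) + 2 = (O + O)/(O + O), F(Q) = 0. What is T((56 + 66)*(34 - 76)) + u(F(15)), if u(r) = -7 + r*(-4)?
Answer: -57/8 ≈ -7.1250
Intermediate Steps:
u(r) = -7 - 4*r
T(O) = -⅛ (T(O) = -¼ + ((O + O)/(O + O))/8 = -¼ + ((2*O)/((2*O)))/8 = -¼ + ((2*O)*(1/(2*O)))/8 = -¼ + (⅛)*1 = -¼ + ⅛ = -⅛)
T((56 + 66)*(34 - 76)) + u(F(15)) = -⅛ + (-7 - 4*0) = -⅛ + (-7 + 0) = -⅛ - 7 = -57/8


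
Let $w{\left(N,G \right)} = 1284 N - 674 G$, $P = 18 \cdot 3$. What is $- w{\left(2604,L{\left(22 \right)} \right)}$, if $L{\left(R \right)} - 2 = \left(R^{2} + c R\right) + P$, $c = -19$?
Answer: $-3261308$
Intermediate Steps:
$P = 54$
$L{\left(R \right)} = 56 + R^{2} - 19 R$ ($L{\left(R \right)} = 2 + \left(\left(R^{2} - 19 R\right) + 54\right) = 2 + \left(54 + R^{2} - 19 R\right) = 56 + R^{2} - 19 R$)
$w{\left(N,G \right)} = - 674 G + 1284 N$
$- w{\left(2604,L{\left(22 \right)} \right)} = - (- 674 \left(56 + 22^{2} - 418\right) + 1284 \cdot 2604) = - (- 674 \left(56 + 484 - 418\right) + 3343536) = - (\left(-674\right) 122 + 3343536) = - (-82228 + 3343536) = \left(-1\right) 3261308 = -3261308$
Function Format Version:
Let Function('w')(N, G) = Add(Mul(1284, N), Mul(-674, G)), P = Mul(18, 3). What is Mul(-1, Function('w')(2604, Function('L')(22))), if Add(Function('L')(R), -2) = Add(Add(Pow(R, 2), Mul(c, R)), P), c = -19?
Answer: -3261308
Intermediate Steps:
P = 54
Function('L')(R) = Add(56, Pow(R, 2), Mul(-19, R)) (Function('L')(R) = Add(2, Add(Add(Pow(R, 2), Mul(-19, R)), 54)) = Add(2, Add(54, Pow(R, 2), Mul(-19, R))) = Add(56, Pow(R, 2), Mul(-19, R)))
Function('w')(N, G) = Add(Mul(-674, G), Mul(1284, N))
Mul(-1, Function('w')(2604, Function('L')(22))) = Mul(-1, Add(Mul(-674, Add(56, Pow(22, 2), Mul(-19, 22))), Mul(1284, 2604))) = Mul(-1, Add(Mul(-674, Add(56, 484, -418)), 3343536)) = Mul(-1, Add(Mul(-674, 122), 3343536)) = Mul(-1, Add(-82228, 3343536)) = Mul(-1, 3261308) = -3261308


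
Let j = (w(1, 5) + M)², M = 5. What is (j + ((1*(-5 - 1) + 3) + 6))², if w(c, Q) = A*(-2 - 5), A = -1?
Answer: 21609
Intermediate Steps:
w(c, Q) = 7 (w(c, Q) = -(-2 - 5) = -1*(-7) = 7)
j = 144 (j = (7 + 5)² = 12² = 144)
(j + ((1*(-5 - 1) + 3) + 6))² = (144 + ((1*(-5 - 1) + 3) + 6))² = (144 + ((1*(-6) + 3) + 6))² = (144 + ((-6 + 3) + 6))² = (144 + (-3 + 6))² = (144 + 3)² = 147² = 21609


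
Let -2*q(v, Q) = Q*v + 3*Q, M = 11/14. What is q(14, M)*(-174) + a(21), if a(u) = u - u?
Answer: 16269/14 ≈ 1162.1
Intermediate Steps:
a(u) = 0
M = 11/14 (M = 11*(1/14) = 11/14 ≈ 0.78571)
q(v, Q) = -3*Q/2 - Q*v/2 (q(v, Q) = -(Q*v + 3*Q)/2 = -(3*Q + Q*v)/2 = -3*Q/2 - Q*v/2)
q(14, M)*(-174) + a(21) = -1/2*11/14*(3 + 14)*(-174) + 0 = -1/2*11/14*17*(-174) + 0 = -187/28*(-174) + 0 = 16269/14 + 0 = 16269/14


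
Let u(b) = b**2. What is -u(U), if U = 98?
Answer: -9604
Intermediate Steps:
-u(U) = -1*98**2 = -1*9604 = -9604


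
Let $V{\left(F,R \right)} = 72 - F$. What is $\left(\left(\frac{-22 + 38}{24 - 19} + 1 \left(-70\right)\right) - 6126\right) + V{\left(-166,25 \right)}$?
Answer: $- \frac{29774}{5} \approx -5954.8$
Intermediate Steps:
$\left(\left(\frac{-22 + 38}{24 - 19} + 1 \left(-70\right)\right) - 6126\right) + V{\left(-166,25 \right)} = \left(\left(\frac{-22 + 38}{24 - 19} + 1 \left(-70\right)\right) - 6126\right) + \left(72 - -166\right) = \left(\left(\frac{16}{5} - 70\right) - 6126\right) + \left(72 + 166\right) = \left(\left(16 \cdot \frac{1}{5} - 70\right) - 6126\right) + 238 = \left(\left(\frac{16}{5} - 70\right) - 6126\right) + 238 = \left(- \frac{334}{5} - 6126\right) + 238 = - \frac{30964}{5} + 238 = - \frac{29774}{5}$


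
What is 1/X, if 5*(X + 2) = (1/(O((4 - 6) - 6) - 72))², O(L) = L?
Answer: -32000/63999 ≈ -0.50001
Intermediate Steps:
X = -63999/32000 (X = -2 + (1/(((4 - 6) - 6) - 72))²/5 = -2 + (1/((-2 - 6) - 72))²/5 = -2 + (1/(-8 - 72))²/5 = -2 + (1/(-80))²/5 = -2 + (-1/80)²/5 = -2 + (⅕)*(1/6400) = -2 + 1/32000 = -63999/32000 ≈ -2.0000)
1/X = 1/(-63999/32000) = -32000/63999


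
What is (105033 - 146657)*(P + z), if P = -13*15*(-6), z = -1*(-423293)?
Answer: -17667847912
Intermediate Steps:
z = 423293
P = 1170 (P = -195*(-6) = 1170)
(105033 - 146657)*(P + z) = (105033 - 146657)*(1170 + 423293) = -41624*424463 = -17667847912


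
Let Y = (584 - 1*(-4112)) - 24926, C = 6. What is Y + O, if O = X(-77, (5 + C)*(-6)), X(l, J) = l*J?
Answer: -15148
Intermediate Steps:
X(l, J) = J*l
O = 5082 (O = ((5 + 6)*(-6))*(-77) = (11*(-6))*(-77) = -66*(-77) = 5082)
Y = -20230 (Y = (584 + 4112) - 24926 = 4696 - 24926 = -20230)
Y + O = -20230 + 5082 = -15148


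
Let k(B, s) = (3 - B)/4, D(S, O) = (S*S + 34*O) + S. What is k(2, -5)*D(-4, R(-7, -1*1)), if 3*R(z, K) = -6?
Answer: -14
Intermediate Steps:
R(z, K) = -2 (R(z, K) = (⅓)*(-6) = -2)
D(S, O) = S + S² + 34*O (D(S, O) = (S² + 34*O) + S = S + S² + 34*O)
k(B, s) = ¾ - B/4 (k(B, s) = (3 - B)*(¼) = ¾ - B/4)
k(2, -5)*D(-4, R(-7, -1*1)) = (¾ - ¼*2)*(-4 + (-4)² + 34*(-2)) = (¾ - ½)*(-4 + 16 - 68) = (¼)*(-56) = -14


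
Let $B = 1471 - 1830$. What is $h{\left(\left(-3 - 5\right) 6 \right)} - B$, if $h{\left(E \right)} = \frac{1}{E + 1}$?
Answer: $\frac{16872}{47} \approx 358.98$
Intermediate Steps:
$h{\left(E \right)} = \frac{1}{1 + E}$
$B = -359$ ($B = 1471 - 1830 = -359$)
$h{\left(\left(-3 - 5\right) 6 \right)} - B = \frac{1}{1 + \left(-3 - 5\right) 6} - -359 = \frac{1}{1 - 48} + 359 = \frac{1}{-47} + 359 = - \frac{1}{47} + 359 = \frac{16872}{47}$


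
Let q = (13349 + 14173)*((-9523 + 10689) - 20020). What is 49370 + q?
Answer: -518850418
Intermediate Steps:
q = -518899788 (q = 27522*(1166 - 20020) = 27522*(-18854) = -518899788)
49370 + q = 49370 - 518899788 = -518850418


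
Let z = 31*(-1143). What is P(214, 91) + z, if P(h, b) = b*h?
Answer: -15959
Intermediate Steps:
z = -35433
P(214, 91) + z = 91*214 - 35433 = 19474 - 35433 = -15959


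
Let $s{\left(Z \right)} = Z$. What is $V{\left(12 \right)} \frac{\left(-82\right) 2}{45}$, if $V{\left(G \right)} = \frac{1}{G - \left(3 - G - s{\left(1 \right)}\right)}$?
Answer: $- \frac{82}{495} \approx -0.16566$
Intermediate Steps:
$V{\left(G \right)} = \frac{1}{-2 + 2 G}$ ($V{\left(G \right)} = \frac{1}{G + \left(\left(1 + G\right) - 3\right)} = \frac{1}{G + \left(-2 + G\right)} = \frac{1}{-2 + 2 G}$)
$V{\left(12 \right)} \frac{\left(-82\right) 2}{45} = \frac{1}{2 \left(-1 + 12\right)} \frac{\left(-82\right) 2}{45} = \frac{1}{2 \cdot 11} \left(\left(-164\right) \frac{1}{45}\right) = \frac{1}{2} \cdot \frac{1}{11} \left(- \frac{164}{45}\right) = \frac{1}{22} \left(- \frac{164}{45}\right) = - \frac{82}{495}$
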